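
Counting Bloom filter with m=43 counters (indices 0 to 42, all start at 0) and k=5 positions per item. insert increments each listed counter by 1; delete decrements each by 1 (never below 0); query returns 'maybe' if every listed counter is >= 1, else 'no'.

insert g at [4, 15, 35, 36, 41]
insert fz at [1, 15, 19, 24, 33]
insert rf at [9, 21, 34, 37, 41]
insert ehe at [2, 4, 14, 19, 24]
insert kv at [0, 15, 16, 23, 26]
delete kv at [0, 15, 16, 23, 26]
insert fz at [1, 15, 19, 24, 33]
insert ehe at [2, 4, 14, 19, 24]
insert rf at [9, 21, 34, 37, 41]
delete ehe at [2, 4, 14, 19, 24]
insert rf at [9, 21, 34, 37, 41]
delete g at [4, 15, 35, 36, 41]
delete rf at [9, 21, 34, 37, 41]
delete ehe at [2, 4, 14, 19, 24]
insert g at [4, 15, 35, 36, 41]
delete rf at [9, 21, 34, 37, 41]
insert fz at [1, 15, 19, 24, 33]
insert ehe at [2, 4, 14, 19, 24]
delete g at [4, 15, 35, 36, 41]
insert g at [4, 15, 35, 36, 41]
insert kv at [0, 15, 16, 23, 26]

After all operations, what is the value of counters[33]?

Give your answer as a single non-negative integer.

Step 1: insert g at [4, 15, 35, 36, 41] -> counters=[0,0,0,0,1,0,0,0,0,0,0,0,0,0,0,1,0,0,0,0,0,0,0,0,0,0,0,0,0,0,0,0,0,0,0,1,1,0,0,0,0,1,0]
Step 2: insert fz at [1, 15, 19, 24, 33] -> counters=[0,1,0,0,1,0,0,0,0,0,0,0,0,0,0,2,0,0,0,1,0,0,0,0,1,0,0,0,0,0,0,0,0,1,0,1,1,0,0,0,0,1,0]
Step 3: insert rf at [9, 21, 34, 37, 41] -> counters=[0,1,0,0,1,0,0,0,0,1,0,0,0,0,0,2,0,0,0,1,0,1,0,0,1,0,0,0,0,0,0,0,0,1,1,1,1,1,0,0,0,2,0]
Step 4: insert ehe at [2, 4, 14, 19, 24] -> counters=[0,1,1,0,2,0,0,0,0,1,0,0,0,0,1,2,0,0,0,2,0,1,0,0,2,0,0,0,0,0,0,0,0,1,1,1,1,1,0,0,0,2,0]
Step 5: insert kv at [0, 15, 16, 23, 26] -> counters=[1,1,1,0,2,0,0,0,0,1,0,0,0,0,1,3,1,0,0,2,0,1,0,1,2,0,1,0,0,0,0,0,0,1,1,1,1,1,0,0,0,2,0]
Step 6: delete kv at [0, 15, 16, 23, 26] -> counters=[0,1,1,0,2,0,0,0,0,1,0,0,0,0,1,2,0,0,0,2,0,1,0,0,2,0,0,0,0,0,0,0,0,1,1,1,1,1,0,0,0,2,0]
Step 7: insert fz at [1, 15, 19, 24, 33] -> counters=[0,2,1,0,2,0,0,0,0,1,0,0,0,0,1,3,0,0,0,3,0,1,0,0,3,0,0,0,0,0,0,0,0,2,1,1,1,1,0,0,0,2,0]
Step 8: insert ehe at [2, 4, 14, 19, 24] -> counters=[0,2,2,0,3,0,0,0,0,1,0,0,0,0,2,3,0,0,0,4,0,1,0,0,4,0,0,0,0,0,0,0,0,2,1,1,1,1,0,0,0,2,0]
Step 9: insert rf at [9, 21, 34, 37, 41] -> counters=[0,2,2,0,3,0,0,0,0,2,0,0,0,0,2,3,0,0,0,4,0,2,0,0,4,0,0,0,0,0,0,0,0,2,2,1,1,2,0,0,0,3,0]
Step 10: delete ehe at [2, 4, 14, 19, 24] -> counters=[0,2,1,0,2,0,0,0,0,2,0,0,0,0,1,3,0,0,0,3,0,2,0,0,3,0,0,0,0,0,0,0,0,2,2,1,1,2,0,0,0,3,0]
Step 11: insert rf at [9, 21, 34, 37, 41] -> counters=[0,2,1,0,2,0,0,0,0,3,0,0,0,0,1,3,0,0,0,3,0,3,0,0,3,0,0,0,0,0,0,0,0,2,3,1,1,3,0,0,0,4,0]
Step 12: delete g at [4, 15, 35, 36, 41] -> counters=[0,2,1,0,1,0,0,0,0,3,0,0,0,0,1,2,0,0,0,3,0,3,0,0,3,0,0,0,0,0,0,0,0,2,3,0,0,3,0,0,0,3,0]
Step 13: delete rf at [9, 21, 34, 37, 41] -> counters=[0,2,1,0,1,0,0,0,0,2,0,0,0,0,1,2,0,0,0,3,0,2,0,0,3,0,0,0,0,0,0,0,0,2,2,0,0,2,0,0,0,2,0]
Step 14: delete ehe at [2, 4, 14, 19, 24] -> counters=[0,2,0,0,0,0,0,0,0,2,0,0,0,0,0,2,0,0,0,2,0,2,0,0,2,0,0,0,0,0,0,0,0,2,2,0,0,2,0,0,0,2,0]
Step 15: insert g at [4, 15, 35, 36, 41] -> counters=[0,2,0,0,1,0,0,0,0,2,0,0,0,0,0,3,0,0,0,2,0,2,0,0,2,0,0,0,0,0,0,0,0,2,2,1,1,2,0,0,0,3,0]
Step 16: delete rf at [9, 21, 34, 37, 41] -> counters=[0,2,0,0,1,0,0,0,0,1,0,0,0,0,0,3,0,0,0,2,0,1,0,0,2,0,0,0,0,0,0,0,0,2,1,1,1,1,0,0,0,2,0]
Step 17: insert fz at [1, 15, 19, 24, 33] -> counters=[0,3,0,0,1,0,0,0,0,1,0,0,0,0,0,4,0,0,0,3,0,1,0,0,3,0,0,0,0,0,0,0,0,3,1,1,1,1,0,0,0,2,0]
Step 18: insert ehe at [2, 4, 14, 19, 24] -> counters=[0,3,1,0,2,0,0,0,0,1,0,0,0,0,1,4,0,0,0,4,0,1,0,0,4,0,0,0,0,0,0,0,0,3,1,1,1,1,0,0,0,2,0]
Step 19: delete g at [4, 15, 35, 36, 41] -> counters=[0,3,1,0,1,0,0,0,0,1,0,0,0,0,1,3,0,0,0,4,0,1,0,0,4,0,0,0,0,0,0,0,0,3,1,0,0,1,0,0,0,1,0]
Step 20: insert g at [4, 15, 35, 36, 41] -> counters=[0,3,1,0,2,0,0,0,0,1,0,0,0,0,1,4,0,0,0,4,0,1,0,0,4,0,0,0,0,0,0,0,0,3,1,1,1,1,0,0,0,2,0]
Step 21: insert kv at [0, 15, 16, 23, 26] -> counters=[1,3,1,0,2,0,0,0,0,1,0,0,0,0,1,5,1,0,0,4,0,1,0,1,4,0,1,0,0,0,0,0,0,3,1,1,1,1,0,0,0,2,0]
Final counters=[1,3,1,0,2,0,0,0,0,1,0,0,0,0,1,5,1,0,0,4,0,1,0,1,4,0,1,0,0,0,0,0,0,3,1,1,1,1,0,0,0,2,0] -> counters[33]=3

Answer: 3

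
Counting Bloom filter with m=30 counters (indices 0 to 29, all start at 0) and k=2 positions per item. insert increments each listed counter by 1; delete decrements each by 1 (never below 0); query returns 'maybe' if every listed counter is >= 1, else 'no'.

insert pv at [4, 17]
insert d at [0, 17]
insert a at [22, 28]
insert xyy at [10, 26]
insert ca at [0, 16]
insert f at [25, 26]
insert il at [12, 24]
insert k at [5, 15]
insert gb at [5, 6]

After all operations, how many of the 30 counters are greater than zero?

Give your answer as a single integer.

Step 1: insert pv at [4, 17] -> counters=[0,0,0,0,1,0,0,0,0,0,0,0,0,0,0,0,0,1,0,0,0,0,0,0,0,0,0,0,0,0]
Step 2: insert d at [0, 17] -> counters=[1,0,0,0,1,0,0,0,0,0,0,0,0,0,0,0,0,2,0,0,0,0,0,0,0,0,0,0,0,0]
Step 3: insert a at [22, 28] -> counters=[1,0,0,0,1,0,0,0,0,0,0,0,0,0,0,0,0,2,0,0,0,0,1,0,0,0,0,0,1,0]
Step 4: insert xyy at [10, 26] -> counters=[1,0,0,0,1,0,0,0,0,0,1,0,0,0,0,0,0,2,0,0,0,0,1,0,0,0,1,0,1,0]
Step 5: insert ca at [0, 16] -> counters=[2,0,0,0,1,0,0,0,0,0,1,0,0,0,0,0,1,2,0,0,0,0,1,0,0,0,1,0,1,0]
Step 6: insert f at [25, 26] -> counters=[2,0,0,0,1,0,0,0,0,0,1,0,0,0,0,0,1,2,0,0,0,0,1,0,0,1,2,0,1,0]
Step 7: insert il at [12, 24] -> counters=[2,0,0,0,1,0,0,0,0,0,1,0,1,0,0,0,1,2,0,0,0,0,1,0,1,1,2,0,1,0]
Step 8: insert k at [5, 15] -> counters=[2,0,0,0,1,1,0,0,0,0,1,0,1,0,0,1,1,2,0,0,0,0,1,0,1,1,2,0,1,0]
Step 9: insert gb at [5, 6] -> counters=[2,0,0,0,1,2,1,0,0,0,1,0,1,0,0,1,1,2,0,0,0,0,1,0,1,1,2,0,1,0]
Final counters=[2,0,0,0,1,2,1,0,0,0,1,0,1,0,0,1,1,2,0,0,0,0,1,0,1,1,2,0,1,0] -> 14 nonzero

Answer: 14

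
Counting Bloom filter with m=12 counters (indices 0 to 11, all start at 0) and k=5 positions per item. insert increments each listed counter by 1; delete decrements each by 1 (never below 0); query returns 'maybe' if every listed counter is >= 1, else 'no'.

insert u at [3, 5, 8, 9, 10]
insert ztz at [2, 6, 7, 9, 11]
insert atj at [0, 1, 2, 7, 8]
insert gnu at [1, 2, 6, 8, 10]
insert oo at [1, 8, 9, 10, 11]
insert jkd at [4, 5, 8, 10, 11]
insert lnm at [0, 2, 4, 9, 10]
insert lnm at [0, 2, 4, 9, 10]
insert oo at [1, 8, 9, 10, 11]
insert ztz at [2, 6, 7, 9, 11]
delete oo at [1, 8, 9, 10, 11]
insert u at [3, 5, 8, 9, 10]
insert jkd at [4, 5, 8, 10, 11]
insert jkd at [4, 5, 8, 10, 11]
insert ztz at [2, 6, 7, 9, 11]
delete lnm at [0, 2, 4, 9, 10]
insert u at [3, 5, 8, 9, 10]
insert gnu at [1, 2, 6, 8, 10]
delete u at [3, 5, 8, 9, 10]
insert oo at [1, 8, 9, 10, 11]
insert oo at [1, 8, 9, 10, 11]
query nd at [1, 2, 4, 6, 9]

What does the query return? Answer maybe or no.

Step 1: insert u at [3, 5, 8, 9, 10] -> counters=[0,0,0,1,0,1,0,0,1,1,1,0]
Step 2: insert ztz at [2, 6, 7, 9, 11] -> counters=[0,0,1,1,0,1,1,1,1,2,1,1]
Step 3: insert atj at [0, 1, 2, 7, 8] -> counters=[1,1,2,1,0,1,1,2,2,2,1,1]
Step 4: insert gnu at [1, 2, 6, 8, 10] -> counters=[1,2,3,1,0,1,2,2,3,2,2,1]
Step 5: insert oo at [1, 8, 9, 10, 11] -> counters=[1,3,3,1,0,1,2,2,4,3,3,2]
Step 6: insert jkd at [4, 5, 8, 10, 11] -> counters=[1,3,3,1,1,2,2,2,5,3,4,3]
Step 7: insert lnm at [0, 2, 4, 9, 10] -> counters=[2,3,4,1,2,2,2,2,5,4,5,3]
Step 8: insert lnm at [0, 2, 4, 9, 10] -> counters=[3,3,5,1,3,2,2,2,5,5,6,3]
Step 9: insert oo at [1, 8, 9, 10, 11] -> counters=[3,4,5,1,3,2,2,2,6,6,7,4]
Step 10: insert ztz at [2, 6, 7, 9, 11] -> counters=[3,4,6,1,3,2,3,3,6,7,7,5]
Step 11: delete oo at [1, 8, 9, 10, 11] -> counters=[3,3,6,1,3,2,3,3,5,6,6,4]
Step 12: insert u at [3, 5, 8, 9, 10] -> counters=[3,3,6,2,3,3,3,3,6,7,7,4]
Step 13: insert jkd at [4, 5, 8, 10, 11] -> counters=[3,3,6,2,4,4,3,3,7,7,8,5]
Step 14: insert jkd at [4, 5, 8, 10, 11] -> counters=[3,3,6,2,5,5,3,3,8,7,9,6]
Step 15: insert ztz at [2, 6, 7, 9, 11] -> counters=[3,3,7,2,5,5,4,4,8,8,9,7]
Step 16: delete lnm at [0, 2, 4, 9, 10] -> counters=[2,3,6,2,4,5,4,4,8,7,8,7]
Step 17: insert u at [3, 5, 8, 9, 10] -> counters=[2,3,6,3,4,6,4,4,9,8,9,7]
Step 18: insert gnu at [1, 2, 6, 8, 10] -> counters=[2,4,7,3,4,6,5,4,10,8,10,7]
Step 19: delete u at [3, 5, 8, 9, 10] -> counters=[2,4,7,2,4,5,5,4,9,7,9,7]
Step 20: insert oo at [1, 8, 9, 10, 11] -> counters=[2,5,7,2,4,5,5,4,10,8,10,8]
Step 21: insert oo at [1, 8, 9, 10, 11] -> counters=[2,6,7,2,4,5,5,4,11,9,11,9]
Query nd: check counters[1]=6 counters[2]=7 counters[4]=4 counters[6]=5 counters[9]=9 -> maybe

Answer: maybe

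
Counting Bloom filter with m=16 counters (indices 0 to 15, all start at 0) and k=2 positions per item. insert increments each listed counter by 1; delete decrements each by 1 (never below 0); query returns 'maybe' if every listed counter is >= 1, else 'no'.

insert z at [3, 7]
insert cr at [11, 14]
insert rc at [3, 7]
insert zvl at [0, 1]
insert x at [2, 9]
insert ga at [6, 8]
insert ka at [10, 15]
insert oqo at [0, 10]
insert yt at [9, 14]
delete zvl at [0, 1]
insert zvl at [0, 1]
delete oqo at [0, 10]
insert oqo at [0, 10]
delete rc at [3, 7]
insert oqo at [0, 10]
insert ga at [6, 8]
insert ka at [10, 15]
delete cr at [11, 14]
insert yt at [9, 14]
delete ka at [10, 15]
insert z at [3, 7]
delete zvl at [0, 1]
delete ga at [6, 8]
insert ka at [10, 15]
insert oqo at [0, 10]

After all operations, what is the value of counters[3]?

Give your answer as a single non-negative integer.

Step 1: insert z at [3, 7] -> counters=[0,0,0,1,0,0,0,1,0,0,0,0,0,0,0,0]
Step 2: insert cr at [11, 14] -> counters=[0,0,0,1,0,0,0,1,0,0,0,1,0,0,1,0]
Step 3: insert rc at [3, 7] -> counters=[0,0,0,2,0,0,0,2,0,0,0,1,0,0,1,0]
Step 4: insert zvl at [0, 1] -> counters=[1,1,0,2,0,0,0,2,0,0,0,1,0,0,1,0]
Step 5: insert x at [2, 9] -> counters=[1,1,1,2,0,0,0,2,0,1,0,1,0,0,1,0]
Step 6: insert ga at [6, 8] -> counters=[1,1,1,2,0,0,1,2,1,1,0,1,0,0,1,0]
Step 7: insert ka at [10, 15] -> counters=[1,1,1,2,0,0,1,2,1,1,1,1,0,0,1,1]
Step 8: insert oqo at [0, 10] -> counters=[2,1,1,2,0,0,1,2,1,1,2,1,0,0,1,1]
Step 9: insert yt at [9, 14] -> counters=[2,1,1,2,0,0,1,2,1,2,2,1,0,0,2,1]
Step 10: delete zvl at [0, 1] -> counters=[1,0,1,2,0,0,1,2,1,2,2,1,0,0,2,1]
Step 11: insert zvl at [0, 1] -> counters=[2,1,1,2,0,0,1,2,1,2,2,1,0,0,2,1]
Step 12: delete oqo at [0, 10] -> counters=[1,1,1,2,0,0,1,2,1,2,1,1,0,0,2,1]
Step 13: insert oqo at [0, 10] -> counters=[2,1,1,2,0,0,1,2,1,2,2,1,0,0,2,1]
Step 14: delete rc at [3, 7] -> counters=[2,1,1,1,0,0,1,1,1,2,2,1,0,0,2,1]
Step 15: insert oqo at [0, 10] -> counters=[3,1,1,1,0,0,1,1,1,2,3,1,0,0,2,1]
Step 16: insert ga at [6, 8] -> counters=[3,1,1,1,0,0,2,1,2,2,3,1,0,0,2,1]
Step 17: insert ka at [10, 15] -> counters=[3,1,1,1,0,0,2,1,2,2,4,1,0,0,2,2]
Step 18: delete cr at [11, 14] -> counters=[3,1,1,1,0,0,2,1,2,2,4,0,0,0,1,2]
Step 19: insert yt at [9, 14] -> counters=[3,1,1,1,0,0,2,1,2,3,4,0,0,0,2,2]
Step 20: delete ka at [10, 15] -> counters=[3,1,1,1,0,0,2,1,2,3,3,0,0,0,2,1]
Step 21: insert z at [3, 7] -> counters=[3,1,1,2,0,0,2,2,2,3,3,0,0,0,2,1]
Step 22: delete zvl at [0, 1] -> counters=[2,0,1,2,0,0,2,2,2,3,3,0,0,0,2,1]
Step 23: delete ga at [6, 8] -> counters=[2,0,1,2,0,0,1,2,1,3,3,0,0,0,2,1]
Step 24: insert ka at [10, 15] -> counters=[2,0,1,2,0,0,1,2,1,3,4,0,0,0,2,2]
Step 25: insert oqo at [0, 10] -> counters=[3,0,1,2,0,0,1,2,1,3,5,0,0,0,2,2]
Final counters=[3,0,1,2,0,0,1,2,1,3,5,0,0,0,2,2] -> counters[3]=2

Answer: 2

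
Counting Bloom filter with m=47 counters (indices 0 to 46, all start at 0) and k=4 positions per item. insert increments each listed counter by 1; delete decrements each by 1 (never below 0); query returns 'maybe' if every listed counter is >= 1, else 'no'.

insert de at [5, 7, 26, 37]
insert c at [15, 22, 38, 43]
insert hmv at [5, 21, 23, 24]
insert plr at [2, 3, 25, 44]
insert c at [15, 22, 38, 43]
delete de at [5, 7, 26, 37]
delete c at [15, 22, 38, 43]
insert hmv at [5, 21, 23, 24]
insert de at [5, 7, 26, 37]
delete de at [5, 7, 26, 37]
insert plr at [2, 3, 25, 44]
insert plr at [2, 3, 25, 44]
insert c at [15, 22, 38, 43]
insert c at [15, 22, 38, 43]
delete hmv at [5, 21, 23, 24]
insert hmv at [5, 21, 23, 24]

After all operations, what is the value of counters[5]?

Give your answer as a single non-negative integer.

Answer: 2

Derivation:
Step 1: insert de at [5, 7, 26, 37] -> counters=[0,0,0,0,0,1,0,1,0,0,0,0,0,0,0,0,0,0,0,0,0,0,0,0,0,0,1,0,0,0,0,0,0,0,0,0,0,1,0,0,0,0,0,0,0,0,0]
Step 2: insert c at [15, 22, 38, 43] -> counters=[0,0,0,0,0,1,0,1,0,0,0,0,0,0,0,1,0,0,0,0,0,0,1,0,0,0,1,0,0,0,0,0,0,0,0,0,0,1,1,0,0,0,0,1,0,0,0]
Step 3: insert hmv at [5, 21, 23, 24] -> counters=[0,0,0,0,0,2,0,1,0,0,0,0,0,0,0,1,0,0,0,0,0,1,1,1,1,0,1,0,0,0,0,0,0,0,0,0,0,1,1,0,0,0,0,1,0,0,0]
Step 4: insert plr at [2, 3, 25, 44] -> counters=[0,0,1,1,0,2,0,1,0,0,0,0,0,0,0,1,0,0,0,0,0,1,1,1,1,1,1,0,0,0,0,0,0,0,0,0,0,1,1,0,0,0,0,1,1,0,0]
Step 5: insert c at [15, 22, 38, 43] -> counters=[0,0,1,1,0,2,0,1,0,0,0,0,0,0,0,2,0,0,0,0,0,1,2,1,1,1,1,0,0,0,0,0,0,0,0,0,0,1,2,0,0,0,0,2,1,0,0]
Step 6: delete de at [5, 7, 26, 37] -> counters=[0,0,1,1,0,1,0,0,0,0,0,0,0,0,0,2,0,0,0,0,0,1,2,1,1,1,0,0,0,0,0,0,0,0,0,0,0,0,2,0,0,0,0,2,1,0,0]
Step 7: delete c at [15, 22, 38, 43] -> counters=[0,0,1,1,0,1,0,0,0,0,0,0,0,0,0,1,0,0,0,0,0,1,1,1,1,1,0,0,0,0,0,0,0,0,0,0,0,0,1,0,0,0,0,1,1,0,0]
Step 8: insert hmv at [5, 21, 23, 24] -> counters=[0,0,1,1,0,2,0,0,0,0,0,0,0,0,0,1,0,0,0,0,0,2,1,2,2,1,0,0,0,0,0,0,0,0,0,0,0,0,1,0,0,0,0,1,1,0,0]
Step 9: insert de at [5, 7, 26, 37] -> counters=[0,0,1,1,0,3,0,1,0,0,0,0,0,0,0,1,0,0,0,0,0,2,1,2,2,1,1,0,0,0,0,0,0,0,0,0,0,1,1,0,0,0,0,1,1,0,0]
Step 10: delete de at [5, 7, 26, 37] -> counters=[0,0,1,1,0,2,0,0,0,0,0,0,0,0,0,1,0,0,0,0,0,2,1,2,2,1,0,0,0,0,0,0,0,0,0,0,0,0,1,0,0,0,0,1,1,0,0]
Step 11: insert plr at [2, 3, 25, 44] -> counters=[0,0,2,2,0,2,0,0,0,0,0,0,0,0,0,1,0,0,0,0,0,2,1,2,2,2,0,0,0,0,0,0,0,0,0,0,0,0,1,0,0,0,0,1,2,0,0]
Step 12: insert plr at [2, 3, 25, 44] -> counters=[0,0,3,3,0,2,0,0,0,0,0,0,0,0,0,1,0,0,0,0,0,2,1,2,2,3,0,0,0,0,0,0,0,0,0,0,0,0,1,0,0,0,0,1,3,0,0]
Step 13: insert c at [15, 22, 38, 43] -> counters=[0,0,3,3,0,2,0,0,0,0,0,0,0,0,0,2,0,0,0,0,0,2,2,2,2,3,0,0,0,0,0,0,0,0,0,0,0,0,2,0,0,0,0,2,3,0,0]
Step 14: insert c at [15, 22, 38, 43] -> counters=[0,0,3,3,0,2,0,0,0,0,0,0,0,0,0,3,0,0,0,0,0,2,3,2,2,3,0,0,0,0,0,0,0,0,0,0,0,0,3,0,0,0,0,3,3,0,0]
Step 15: delete hmv at [5, 21, 23, 24] -> counters=[0,0,3,3,0,1,0,0,0,0,0,0,0,0,0,3,0,0,0,0,0,1,3,1,1,3,0,0,0,0,0,0,0,0,0,0,0,0,3,0,0,0,0,3,3,0,0]
Step 16: insert hmv at [5, 21, 23, 24] -> counters=[0,0,3,3,0,2,0,0,0,0,0,0,0,0,0,3,0,0,0,0,0,2,3,2,2,3,0,0,0,0,0,0,0,0,0,0,0,0,3,0,0,0,0,3,3,0,0]
Final counters=[0,0,3,3,0,2,0,0,0,0,0,0,0,0,0,3,0,0,0,0,0,2,3,2,2,3,0,0,0,0,0,0,0,0,0,0,0,0,3,0,0,0,0,3,3,0,0] -> counters[5]=2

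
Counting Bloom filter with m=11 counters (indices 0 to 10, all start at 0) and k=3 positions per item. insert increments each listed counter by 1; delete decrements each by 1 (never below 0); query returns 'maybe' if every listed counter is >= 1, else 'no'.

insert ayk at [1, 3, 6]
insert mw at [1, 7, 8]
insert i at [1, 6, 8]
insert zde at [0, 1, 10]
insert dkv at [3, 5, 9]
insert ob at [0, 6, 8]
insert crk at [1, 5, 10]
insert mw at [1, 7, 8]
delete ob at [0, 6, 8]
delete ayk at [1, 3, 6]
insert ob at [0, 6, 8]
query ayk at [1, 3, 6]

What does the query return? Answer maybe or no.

Answer: maybe

Derivation:
Step 1: insert ayk at [1, 3, 6] -> counters=[0,1,0,1,0,0,1,0,0,0,0]
Step 2: insert mw at [1, 7, 8] -> counters=[0,2,0,1,0,0,1,1,1,0,0]
Step 3: insert i at [1, 6, 8] -> counters=[0,3,0,1,0,0,2,1,2,0,0]
Step 4: insert zde at [0, 1, 10] -> counters=[1,4,0,1,0,0,2,1,2,0,1]
Step 5: insert dkv at [3, 5, 9] -> counters=[1,4,0,2,0,1,2,1,2,1,1]
Step 6: insert ob at [0, 6, 8] -> counters=[2,4,0,2,0,1,3,1,3,1,1]
Step 7: insert crk at [1, 5, 10] -> counters=[2,5,0,2,0,2,3,1,3,1,2]
Step 8: insert mw at [1, 7, 8] -> counters=[2,6,0,2,0,2,3,2,4,1,2]
Step 9: delete ob at [0, 6, 8] -> counters=[1,6,0,2,0,2,2,2,3,1,2]
Step 10: delete ayk at [1, 3, 6] -> counters=[1,5,0,1,0,2,1,2,3,1,2]
Step 11: insert ob at [0, 6, 8] -> counters=[2,5,0,1,0,2,2,2,4,1,2]
Query ayk: check counters[1]=5 counters[3]=1 counters[6]=2 -> maybe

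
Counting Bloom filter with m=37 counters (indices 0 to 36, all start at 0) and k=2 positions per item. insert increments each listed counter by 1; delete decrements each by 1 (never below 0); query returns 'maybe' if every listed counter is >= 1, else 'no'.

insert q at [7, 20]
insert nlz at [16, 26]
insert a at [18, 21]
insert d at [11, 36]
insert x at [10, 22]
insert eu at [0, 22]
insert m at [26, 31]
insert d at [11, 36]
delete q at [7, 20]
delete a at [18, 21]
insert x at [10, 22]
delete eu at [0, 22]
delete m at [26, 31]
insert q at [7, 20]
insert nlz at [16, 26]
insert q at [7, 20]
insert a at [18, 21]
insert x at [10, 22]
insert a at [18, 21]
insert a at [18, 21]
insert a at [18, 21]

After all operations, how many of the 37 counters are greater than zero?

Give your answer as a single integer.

Answer: 10

Derivation:
Step 1: insert q at [7, 20] -> counters=[0,0,0,0,0,0,0,1,0,0,0,0,0,0,0,0,0,0,0,0,1,0,0,0,0,0,0,0,0,0,0,0,0,0,0,0,0]
Step 2: insert nlz at [16, 26] -> counters=[0,0,0,0,0,0,0,1,0,0,0,0,0,0,0,0,1,0,0,0,1,0,0,0,0,0,1,0,0,0,0,0,0,0,0,0,0]
Step 3: insert a at [18, 21] -> counters=[0,0,0,0,0,0,0,1,0,0,0,0,0,0,0,0,1,0,1,0,1,1,0,0,0,0,1,0,0,0,0,0,0,0,0,0,0]
Step 4: insert d at [11, 36] -> counters=[0,0,0,0,0,0,0,1,0,0,0,1,0,0,0,0,1,0,1,0,1,1,0,0,0,0,1,0,0,0,0,0,0,0,0,0,1]
Step 5: insert x at [10, 22] -> counters=[0,0,0,0,0,0,0,1,0,0,1,1,0,0,0,0,1,0,1,0,1,1,1,0,0,0,1,0,0,0,0,0,0,0,0,0,1]
Step 6: insert eu at [0, 22] -> counters=[1,0,0,0,0,0,0,1,0,0,1,1,0,0,0,0,1,0,1,0,1,1,2,0,0,0,1,0,0,0,0,0,0,0,0,0,1]
Step 7: insert m at [26, 31] -> counters=[1,0,0,0,0,0,0,1,0,0,1,1,0,0,0,0,1,0,1,0,1,1,2,0,0,0,2,0,0,0,0,1,0,0,0,0,1]
Step 8: insert d at [11, 36] -> counters=[1,0,0,0,0,0,0,1,0,0,1,2,0,0,0,0,1,0,1,0,1,1,2,0,0,0,2,0,0,0,0,1,0,0,0,0,2]
Step 9: delete q at [7, 20] -> counters=[1,0,0,0,0,0,0,0,0,0,1,2,0,0,0,0,1,0,1,0,0,1,2,0,0,0,2,0,0,0,0,1,0,0,0,0,2]
Step 10: delete a at [18, 21] -> counters=[1,0,0,0,0,0,0,0,0,0,1,2,0,0,0,0,1,0,0,0,0,0,2,0,0,0,2,0,0,0,0,1,0,0,0,0,2]
Step 11: insert x at [10, 22] -> counters=[1,0,0,0,0,0,0,0,0,0,2,2,0,0,0,0,1,0,0,0,0,0,3,0,0,0,2,0,0,0,0,1,0,0,0,0,2]
Step 12: delete eu at [0, 22] -> counters=[0,0,0,0,0,0,0,0,0,0,2,2,0,0,0,0,1,0,0,0,0,0,2,0,0,0,2,0,0,0,0,1,0,0,0,0,2]
Step 13: delete m at [26, 31] -> counters=[0,0,0,0,0,0,0,0,0,0,2,2,0,0,0,0,1,0,0,0,0,0,2,0,0,0,1,0,0,0,0,0,0,0,0,0,2]
Step 14: insert q at [7, 20] -> counters=[0,0,0,0,0,0,0,1,0,0,2,2,0,0,0,0,1,0,0,0,1,0,2,0,0,0,1,0,0,0,0,0,0,0,0,0,2]
Step 15: insert nlz at [16, 26] -> counters=[0,0,0,0,0,0,0,1,0,0,2,2,0,0,0,0,2,0,0,0,1,0,2,0,0,0,2,0,0,0,0,0,0,0,0,0,2]
Step 16: insert q at [7, 20] -> counters=[0,0,0,0,0,0,0,2,0,0,2,2,0,0,0,0,2,0,0,0,2,0,2,0,0,0,2,0,0,0,0,0,0,0,0,0,2]
Step 17: insert a at [18, 21] -> counters=[0,0,0,0,0,0,0,2,0,0,2,2,0,0,0,0,2,0,1,0,2,1,2,0,0,0,2,0,0,0,0,0,0,0,0,0,2]
Step 18: insert x at [10, 22] -> counters=[0,0,0,0,0,0,0,2,0,0,3,2,0,0,0,0,2,0,1,0,2,1,3,0,0,0,2,0,0,0,0,0,0,0,0,0,2]
Step 19: insert a at [18, 21] -> counters=[0,0,0,0,0,0,0,2,0,0,3,2,0,0,0,0,2,0,2,0,2,2,3,0,0,0,2,0,0,0,0,0,0,0,0,0,2]
Step 20: insert a at [18, 21] -> counters=[0,0,0,0,0,0,0,2,0,0,3,2,0,0,0,0,2,0,3,0,2,3,3,0,0,0,2,0,0,0,0,0,0,0,0,0,2]
Step 21: insert a at [18, 21] -> counters=[0,0,0,0,0,0,0,2,0,0,3,2,0,0,0,0,2,0,4,0,2,4,3,0,0,0,2,0,0,0,0,0,0,0,0,0,2]
Final counters=[0,0,0,0,0,0,0,2,0,0,3,2,0,0,0,0,2,0,4,0,2,4,3,0,0,0,2,0,0,0,0,0,0,0,0,0,2] -> 10 nonzero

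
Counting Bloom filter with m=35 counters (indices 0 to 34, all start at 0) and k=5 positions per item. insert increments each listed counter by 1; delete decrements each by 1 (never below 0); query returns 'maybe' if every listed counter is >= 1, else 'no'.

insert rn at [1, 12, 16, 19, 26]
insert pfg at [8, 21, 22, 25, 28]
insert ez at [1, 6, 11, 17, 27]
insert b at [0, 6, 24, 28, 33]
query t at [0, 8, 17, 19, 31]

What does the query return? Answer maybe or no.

Answer: no

Derivation:
Step 1: insert rn at [1, 12, 16, 19, 26] -> counters=[0,1,0,0,0,0,0,0,0,0,0,0,1,0,0,0,1,0,0,1,0,0,0,0,0,0,1,0,0,0,0,0,0,0,0]
Step 2: insert pfg at [8, 21, 22, 25, 28] -> counters=[0,1,0,0,0,0,0,0,1,0,0,0,1,0,0,0,1,0,0,1,0,1,1,0,0,1,1,0,1,0,0,0,0,0,0]
Step 3: insert ez at [1, 6, 11, 17, 27] -> counters=[0,2,0,0,0,0,1,0,1,0,0,1,1,0,0,0,1,1,0,1,0,1,1,0,0,1,1,1,1,0,0,0,0,0,0]
Step 4: insert b at [0, 6, 24, 28, 33] -> counters=[1,2,0,0,0,0,2,0,1,0,0,1,1,0,0,0,1,1,0,1,0,1,1,0,1,1,1,1,2,0,0,0,0,1,0]
Query t: check counters[0]=1 counters[8]=1 counters[17]=1 counters[19]=1 counters[31]=0 -> no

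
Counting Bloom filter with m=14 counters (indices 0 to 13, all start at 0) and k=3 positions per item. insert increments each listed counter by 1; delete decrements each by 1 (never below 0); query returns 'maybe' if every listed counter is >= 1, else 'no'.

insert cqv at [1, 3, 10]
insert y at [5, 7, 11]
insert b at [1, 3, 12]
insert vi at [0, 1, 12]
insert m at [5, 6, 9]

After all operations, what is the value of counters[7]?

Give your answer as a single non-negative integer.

Answer: 1

Derivation:
Step 1: insert cqv at [1, 3, 10] -> counters=[0,1,0,1,0,0,0,0,0,0,1,0,0,0]
Step 2: insert y at [5, 7, 11] -> counters=[0,1,0,1,0,1,0,1,0,0,1,1,0,0]
Step 3: insert b at [1, 3, 12] -> counters=[0,2,0,2,0,1,0,1,0,0,1,1,1,0]
Step 4: insert vi at [0, 1, 12] -> counters=[1,3,0,2,0,1,0,1,0,0,1,1,2,0]
Step 5: insert m at [5, 6, 9] -> counters=[1,3,0,2,0,2,1,1,0,1,1,1,2,0]
Final counters=[1,3,0,2,0,2,1,1,0,1,1,1,2,0] -> counters[7]=1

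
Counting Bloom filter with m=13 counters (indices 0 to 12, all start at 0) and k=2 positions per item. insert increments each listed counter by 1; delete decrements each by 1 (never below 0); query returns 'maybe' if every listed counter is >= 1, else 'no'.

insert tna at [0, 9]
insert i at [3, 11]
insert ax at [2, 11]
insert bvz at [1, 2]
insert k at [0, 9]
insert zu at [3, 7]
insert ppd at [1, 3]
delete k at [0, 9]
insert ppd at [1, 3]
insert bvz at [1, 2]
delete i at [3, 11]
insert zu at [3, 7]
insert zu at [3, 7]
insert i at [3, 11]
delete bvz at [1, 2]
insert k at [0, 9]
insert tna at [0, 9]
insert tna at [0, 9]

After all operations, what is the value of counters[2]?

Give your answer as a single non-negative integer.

Answer: 2

Derivation:
Step 1: insert tna at [0, 9] -> counters=[1,0,0,0,0,0,0,0,0,1,0,0,0]
Step 2: insert i at [3, 11] -> counters=[1,0,0,1,0,0,0,0,0,1,0,1,0]
Step 3: insert ax at [2, 11] -> counters=[1,0,1,1,0,0,0,0,0,1,0,2,0]
Step 4: insert bvz at [1, 2] -> counters=[1,1,2,1,0,0,0,0,0,1,0,2,0]
Step 5: insert k at [0, 9] -> counters=[2,1,2,1,0,0,0,0,0,2,0,2,0]
Step 6: insert zu at [3, 7] -> counters=[2,1,2,2,0,0,0,1,0,2,0,2,0]
Step 7: insert ppd at [1, 3] -> counters=[2,2,2,3,0,0,0,1,0,2,0,2,0]
Step 8: delete k at [0, 9] -> counters=[1,2,2,3,0,0,0,1,0,1,0,2,0]
Step 9: insert ppd at [1, 3] -> counters=[1,3,2,4,0,0,0,1,0,1,0,2,0]
Step 10: insert bvz at [1, 2] -> counters=[1,4,3,4,0,0,0,1,0,1,0,2,0]
Step 11: delete i at [3, 11] -> counters=[1,4,3,3,0,0,0,1,0,1,0,1,0]
Step 12: insert zu at [3, 7] -> counters=[1,4,3,4,0,0,0,2,0,1,0,1,0]
Step 13: insert zu at [3, 7] -> counters=[1,4,3,5,0,0,0,3,0,1,0,1,0]
Step 14: insert i at [3, 11] -> counters=[1,4,3,6,0,0,0,3,0,1,0,2,0]
Step 15: delete bvz at [1, 2] -> counters=[1,3,2,6,0,0,0,3,0,1,0,2,0]
Step 16: insert k at [0, 9] -> counters=[2,3,2,6,0,0,0,3,0,2,0,2,0]
Step 17: insert tna at [0, 9] -> counters=[3,3,2,6,0,0,0,3,0,3,0,2,0]
Step 18: insert tna at [0, 9] -> counters=[4,3,2,6,0,0,0,3,0,4,0,2,0]
Final counters=[4,3,2,6,0,0,0,3,0,4,0,2,0] -> counters[2]=2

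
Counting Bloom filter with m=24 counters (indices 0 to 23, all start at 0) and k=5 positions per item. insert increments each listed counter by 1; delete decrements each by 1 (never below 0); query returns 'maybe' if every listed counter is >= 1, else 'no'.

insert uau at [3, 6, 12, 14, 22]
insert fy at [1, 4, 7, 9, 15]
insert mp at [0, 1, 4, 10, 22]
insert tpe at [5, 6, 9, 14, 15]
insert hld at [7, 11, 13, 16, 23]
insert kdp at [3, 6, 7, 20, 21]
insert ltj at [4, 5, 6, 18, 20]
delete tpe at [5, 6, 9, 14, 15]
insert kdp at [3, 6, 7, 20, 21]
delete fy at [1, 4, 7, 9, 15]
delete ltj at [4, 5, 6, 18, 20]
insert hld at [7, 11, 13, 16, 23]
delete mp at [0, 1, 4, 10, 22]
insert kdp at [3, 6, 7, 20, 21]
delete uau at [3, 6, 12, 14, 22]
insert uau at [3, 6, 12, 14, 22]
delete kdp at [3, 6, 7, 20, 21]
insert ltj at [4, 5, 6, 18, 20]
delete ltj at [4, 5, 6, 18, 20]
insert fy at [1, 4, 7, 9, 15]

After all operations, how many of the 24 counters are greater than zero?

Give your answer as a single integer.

Answer: 16

Derivation:
Step 1: insert uau at [3, 6, 12, 14, 22] -> counters=[0,0,0,1,0,0,1,0,0,0,0,0,1,0,1,0,0,0,0,0,0,0,1,0]
Step 2: insert fy at [1, 4, 7, 9, 15] -> counters=[0,1,0,1,1,0,1,1,0,1,0,0,1,0,1,1,0,0,0,0,0,0,1,0]
Step 3: insert mp at [0, 1, 4, 10, 22] -> counters=[1,2,0,1,2,0,1,1,0,1,1,0,1,0,1,1,0,0,0,0,0,0,2,0]
Step 4: insert tpe at [5, 6, 9, 14, 15] -> counters=[1,2,0,1,2,1,2,1,0,2,1,0,1,0,2,2,0,0,0,0,0,0,2,0]
Step 5: insert hld at [7, 11, 13, 16, 23] -> counters=[1,2,0,1,2,1,2,2,0,2,1,1,1,1,2,2,1,0,0,0,0,0,2,1]
Step 6: insert kdp at [3, 6, 7, 20, 21] -> counters=[1,2,0,2,2,1,3,3,0,2,1,1,1,1,2,2,1,0,0,0,1,1,2,1]
Step 7: insert ltj at [4, 5, 6, 18, 20] -> counters=[1,2,0,2,3,2,4,3,0,2,1,1,1,1,2,2,1,0,1,0,2,1,2,1]
Step 8: delete tpe at [5, 6, 9, 14, 15] -> counters=[1,2,0,2,3,1,3,3,0,1,1,1,1,1,1,1,1,0,1,0,2,1,2,1]
Step 9: insert kdp at [3, 6, 7, 20, 21] -> counters=[1,2,0,3,3,1,4,4,0,1,1,1,1,1,1,1,1,0,1,0,3,2,2,1]
Step 10: delete fy at [1, 4, 7, 9, 15] -> counters=[1,1,0,3,2,1,4,3,0,0,1,1,1,1,1,0,1,0,1,0,3,2,2,1]
Step 11: delete ltj at [4, 5, 6, 18, 20] -> counters=[1,1,0,3,1,0,3,3,0,0,1,1,1,1,1,0,1,0,0,0,2,2,2,1]
Step 12: insert hld at [7, 11, 13, 16, 23] -> counters=[1,1,0,3,1,0,3,4,0,0,1,2,1,2,1,0,2,0,0,0,2,2,2,2]
Step 13: delete mp at [0, 1, 4, 10, 22] -> counters=[0,0,0,3,0,0,3,4,0,0,0,2,1,2,1,0,2,0,0,0,2,2,1,2]
Step 14: insert kdp at [3, 6, 7, 20, 21] -> counters=[0,0,0,4,0,0,4,5,0,0,0,2,1,2,1,0,2,0,0,0,3,3,1,2]
Step 15: delete uau at [3, 6, 12, 14, 22] -> counters=[0,0,0,3,0,0,3,5,0,0,0,2,0,2,0,0,2,0,0,0,3,3,0,2]
Step 16: insert uau at [3, 6, 12, 14, 22] -> counters=[0,0,0,4,0,0,4,5,0,0,0,2,1,2,1,0,2,0,0,0,3,3,1,2]
Step 17: delete kdp at [3, 6, 7, 20, 21] -> counters=[0,0,0,3,0,0,3,4,0,0,0,2,1,2,1,0,2,0,0,0,2,2,1,2]
Step 18: insert ltj at [4, 5, 6, 18, 20] -> counters=[0,0,0,3,1,1,4,4,0,0,0,2,1,2,1,0,2,0,1,0,3,2,1,2]
Step 19: delete ltj at [4, 5, 6, 18, 20] -> counters=[0,0,0,3,0,0,3,4,0,0,0,2,1,2,1,0,2,0,0,0,2,2,1,2]
Step 20: insert fy at [1, 4, 7, 9, 15] -> counters=[0,1,0,3,1,0,3,5,0,1,0,2,1,2,1,1,2,0,0,0,2,2,1,2]
Final counters=[0,1,0,3,1,0,3,5,0,1,0,2,1,2,1,1,2,0,0,0,2,2,1,2] -> 16 nonzero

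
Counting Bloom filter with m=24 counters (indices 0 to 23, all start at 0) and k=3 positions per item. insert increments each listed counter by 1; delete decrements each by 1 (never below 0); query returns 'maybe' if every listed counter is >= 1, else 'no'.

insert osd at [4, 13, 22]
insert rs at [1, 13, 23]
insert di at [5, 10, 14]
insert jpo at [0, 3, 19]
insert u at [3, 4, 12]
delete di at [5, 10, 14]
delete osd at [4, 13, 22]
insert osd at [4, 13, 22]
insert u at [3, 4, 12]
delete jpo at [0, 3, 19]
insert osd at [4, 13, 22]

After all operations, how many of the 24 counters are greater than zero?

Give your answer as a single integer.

Step 1: insert osd at [4, 13, 22] -> counters=[0,0,0,0,1,0,0,0,0,0,0,0,0,1,0,0,0,0,0,0,0,0,1,0]
Step 2: insert rs at [1, 13, 23] -> counters=[0,1,0,0,1,0,0,0,0,0,0,0,0,2,0,0,0,0,0,0,0,0,1,1]
Step 3: insert di at [5, 10, 14] -> counters=[0,1,0,0,1,1,0,0,0,0,1,0,0,2,1,0,0,0,0,0,0,0,1,1]
Step 4: insert jpo at [0, 3, 19] -> counters=[1,1,0,1,1,1,0,0,0,0,1,0,0,2,1,0,0,0,0,1,0,0,1,1]
Step 5: insert u at [3, 4, 12] -> counters=[1,1,0,2,2,1,0,0,0,0,1,0,1,2,1,0,0,0,0,1,0,0,1,1]
Step 6: delete di at [5, 10, 14] -> counters=[1,1,0,2,2,0,0,0,0,0,0,0,1,2,0,0,0,0,0,1,0,0,1,1]
Step 7: delete osd at [4, 13, 22] -> counters=[1,1,0,2,1,0,0,0,0,0,0,0,1,1,0,0,0,0,0,1,0,0,0,1]
Step 8: insert osd at [4, 13, 22] -> counters=[1,1,0,2,2,0,0,0,0,0,0,0,1,2,0,0,0,0,0,1,0,0,1,1]
Step 9: insert u at [3, 4, 12] -> counters=[1,1,0,3,3,0,0,0,0,0,0,0,2,2,0,0,0,0,0,1,0,0,1,1]
Step 10: delete jpo at [0, 3, 19] -> counters=[0,1,0,2,3,0,0,0,0,0,0,0,2,2,0,0,0,0,0,0,0,0,1,1]
Step 11: insert osd at [4, 13, 22] -> counters=[0,1,0,2,4,0,0,0,0,0,0,0,2,3,0,0,0,0,0,0,0,0,2,1]
Final counters=[0,1,0,2,4,0,0,0,0,0,0,0,2,3,0,0,0,0,0,0,0,0,2,1] -> 7 nonzero

Answer: 7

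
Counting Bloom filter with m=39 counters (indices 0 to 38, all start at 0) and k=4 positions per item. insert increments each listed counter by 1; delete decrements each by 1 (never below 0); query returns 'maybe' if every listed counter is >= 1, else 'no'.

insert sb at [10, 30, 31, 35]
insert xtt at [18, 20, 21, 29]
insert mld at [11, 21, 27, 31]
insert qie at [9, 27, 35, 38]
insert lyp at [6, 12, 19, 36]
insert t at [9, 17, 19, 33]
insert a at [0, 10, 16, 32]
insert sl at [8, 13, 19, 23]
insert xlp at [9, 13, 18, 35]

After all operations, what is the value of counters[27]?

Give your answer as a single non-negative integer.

Step 1: insert sb at [10, 30, 31, 35] -> counters=[0,0,0,0,0,0,0,0,0,0,1,0,0,0,0,0,0,0,0,0,0,0,0,0,0,0,0,0,0,0,1,1,0,0,0,1,0,0,0]
Step 2: insert xtt at [18, 20, 21, 29] -> counters=[0,0,0,0,0,0,0,0,0,0,1,0,0,0,0,0,0,0,1,0,1,1,0,0,0,0,0,0,0,1,1,1,0,0,0,1,0,0,0]
Step 3: insert mld at [11, 21, 27, 31] -> counters=[0,0,0,0,0,0,0,0,0,0,1,1,0,0,0,0,0,0,1,0,1,2,0,0,0,0,0,1,0,1,1,2,0,0,0,1,0,0,0]
Step 4: insert qie at [9, 27, 35, 38] -> counters=[0,0,0,0,0,0,0,0,0,1,1,1,0,0,0,0,0,0,1,0,1,2,0,0,0,0,0,2,0,1,1,2,0,0,0,2,0,0,1]
Step 5: insert lyp at [6, 12, 19, 36] -> counters=[0,0,0,0,0,0,1,0,0,1,1,1,1,0,0,0,0,0,1,1,1,2,0,0,0,0,0,2,0,1,1,2,0,0,0,2,1,0,1]
Step 6: insert t at [9, 17, 19, 33] -> counters=[0,0,0,0,0,0,1,0,0,2,1,1,1,0,0,0,0,1,1,2,1,2,0,0,0,0,0,2,0,1,1,2,0,1,0,2,1,0,1]
Step 7: insert a at [0, 10, 16, 32] -> counters=[1,0,0,0,0,0,1,0,0,2,2,1,1,0,0,0,1,1,1,2,1,2,0,0,0,0,0,2,0,1,1,2,1,1,0,2,1,0,1]
Step 8: insert sl at [8, 13, 19, 23] -> counters=[1,0,0,0,0,0,1,0,1,2,2,1,1,1,0,0,1,1,1,3,1,2,0,1,0,0,0,2,0,1,1,2,1,1,0,2,1,0,1]
Step 9: insert xlp at [9, 13, 18, 35] -> counters=[1,0,0,0,0,0,1,0,1,3,2,1,1,2,0,0,1,1,2,3,1,2,0,1,0,0,0,2,0,1,1,2,1,1,0,3,1,0,1]
Final counters=[1,0,0,0,0,0,1,0,1,3,2,1,1,2,0,0,1,1,2,3,1,2,0,1,0,0,0,2,0,1,1,2,1,1,0,3,1,0,1] -> counters[27]=2

Answer: 2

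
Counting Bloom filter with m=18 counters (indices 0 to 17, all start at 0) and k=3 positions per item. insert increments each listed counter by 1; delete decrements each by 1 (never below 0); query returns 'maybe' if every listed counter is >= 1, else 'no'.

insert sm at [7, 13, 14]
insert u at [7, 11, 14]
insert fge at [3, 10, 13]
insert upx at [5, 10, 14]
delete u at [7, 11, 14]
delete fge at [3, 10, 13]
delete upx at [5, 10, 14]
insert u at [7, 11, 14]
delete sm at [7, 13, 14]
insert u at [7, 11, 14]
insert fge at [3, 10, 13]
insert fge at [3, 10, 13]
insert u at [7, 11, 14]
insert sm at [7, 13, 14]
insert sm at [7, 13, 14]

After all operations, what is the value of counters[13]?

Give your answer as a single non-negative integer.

Step 1: insert sm at [7, 13, 14] -> counters=[0,0,0,0,0,0,0,1,0,0,0,0,0,1,1,0,0,0]
Step 2: insert u at [7, 11, 14] -> counters=[0,0,0,0,0,0,0,2,0,0,0,1,0,1,2,0,0,0]
Step 3: insert fge at [3, 10, 13] -> counters=[0,0,0,1,0,0,0,2,0,0,1,1,0,2,2,0,0,0]
Step 4: insert upx at [5, 10, 14] -> counters=[0,0,0,1,0,1,0,2,0,0,2,1,0,2,3,0,0,0]
Step 5: delete u at [7, 11, 14] -> counters=[0,0,0,1,0,1,0,1,0,0,2,0,0,2,2,0,0,0]
Step 6: delete fge at [3, 10, 13] -> counters=[0,0,0,0,0,1,0,1,0,0,1,0,0,1,2,0,0,0]
Step 7: delete upx at [5, 10, 14] -> counters=[0,0,0,0,0,0,0,1,0,0,0,0,0,1,1,0,0,0]
Step 8: insert u at [7, 11, 14] -> counters=[0,0,0,0,0,0,0,2,0,0,0,1,0,1,2,0,0,0]
Step 9: delete sm at [7, 13, 14] -> counters=[0,0,0,0,0,0,0,1,0,0,0,1,0,0,1,0,0,0]
Step 10: insert u at [7, 11, 14] -> counters=[0,0,0,0,0,0,0,2,0,0,0,2,0,0,2,0,0,0]
Step 11: insert fge at [3, 10, 13] -> counters=[0,0,0,1,0,0,0,2,0,0,1,2,0,1,2,0,0,0]
Step 12: insert fge at [3, 10, 13] -> counters=[0,0,0,2,0,0,0,2,0,0,2,2,0,2,2,0,0,0]
Step 13: insert u at [7, 11, 14] -> counters=[0,0,0,2,0,0,0,3,0,0,2,3,0,2,3,0,0,0]
Step 14: insert sm at [7, 13, 14] -> counters=[0,0,0,2,0,0,0,4,0,0,2,3,0,3,4,0,0,0]
Step 15: insert sm at [7, 13, 14] -> counters=[0,0,0,2,0,0,0,5,0,0,2,3,0,4,5,0,0,0]
Final counters=[0,0,0,2,0,0,0,5,0,0,2,3,0,4,5,0,0,0] -> counters[13]=4

Answer: 4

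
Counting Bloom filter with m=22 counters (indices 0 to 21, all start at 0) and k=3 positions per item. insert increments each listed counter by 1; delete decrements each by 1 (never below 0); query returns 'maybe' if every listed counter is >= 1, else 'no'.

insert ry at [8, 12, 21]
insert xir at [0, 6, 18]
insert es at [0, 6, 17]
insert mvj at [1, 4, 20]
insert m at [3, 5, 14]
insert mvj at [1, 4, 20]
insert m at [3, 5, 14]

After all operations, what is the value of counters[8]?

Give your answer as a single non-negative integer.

Answer: 1

Derivation:
Step 1: insert ry at [8, 12, 21] -> counters=[0,0,0,0,0,0,0,0,1,0,0,0,1,0,0,0,0,0,0,0,0,1]
Step 2: insert xir at [0, 6, 18] -> counters=[1,0,0,0,0,0,1,0,1,0,0,0,1,0,0,0,0,0,1,0,0,1]
Step 3: insert es at [0, 6, 17] -> counters=[2,0,0,0,0,0,2,0,1,0,0,0,1,0,0,0,0,1,1,0,0,1]
Step 4: insert mvj at [1, 4, 20] -> counters=[2,1,0,0,1,0,2,0,1,0,0,0,1,0,0,0,0,1,1,0,1,1]
Step 5: insert m at [3, 5, 14] -> counters=[2,1,0,1,1,1,2,0,1,0,0,0,1,0,1,0,0,1,1,0,1,1]
Step 6: insert mvj at [1, 4, 20] -> counters=[2,2,0,1,2,1,2,0,1,0,0,0,1,0,1,0,0,1,1,0,2,1]
Step 7: insert m at [3, 5, 14] -> counters=[2,2,0,2,2,2,2,0,1,0,0,0,1,0,2,0,0,1,1,0,2,1]
Final counters=[2,2,0,2,2,2,2,0,1,0,0,0,1,0,2,0,0,1,1,0,2,1] -> counters[8]=1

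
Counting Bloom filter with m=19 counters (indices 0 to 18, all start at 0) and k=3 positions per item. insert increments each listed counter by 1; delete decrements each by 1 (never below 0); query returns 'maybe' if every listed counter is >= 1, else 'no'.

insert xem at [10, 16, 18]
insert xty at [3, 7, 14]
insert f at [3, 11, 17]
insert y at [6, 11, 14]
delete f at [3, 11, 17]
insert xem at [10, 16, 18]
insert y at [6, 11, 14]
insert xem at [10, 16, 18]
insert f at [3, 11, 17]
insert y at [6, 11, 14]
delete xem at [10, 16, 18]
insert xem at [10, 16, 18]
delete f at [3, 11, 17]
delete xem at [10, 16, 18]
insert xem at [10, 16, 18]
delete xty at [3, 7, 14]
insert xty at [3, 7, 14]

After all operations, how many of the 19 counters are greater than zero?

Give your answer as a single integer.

Step 1: insert xem at [10, 16, 18] -> counters=[0,0,0,0,0,0,0,0,0,0,1,0,0,0,0,0,1,0,1]
Step 2: insert xty at [3, 7, 14] -> counters=[0,0,0,1,0,0,0,1,0,0,1,0,0,0,1,0,1,0,1]
Step 3: insert f at [3, 11, 17] -> counters=[0,0,0,2,0,0,0,1,0,0,1,1,0,0,1,0,1,1,1]
Step 4: insert y at [6, 11, 14] -> counters=[0,0,0,2,0,0,1,1,0,0,1,2,0,0,2,0,1,1,1]
Step 5: delete f at [3, 11, 17] -> counters=[0,0,0,1,0,0,1,1,0,0,1,1,0,0,2,0,1,0,1]
Step 6: insert xem at [10, 16, 18] -> counters=[0,0,0,1,0,0,1,1,0,0,2,1,0,0,2,0,2,0,2]
Step 7: insert y at [6, 11, 14] -> counters=[0,0,0,1,0,0,2,1,0,0,2,2,0,0,3,0,2,0,2]
Step 8: insert xem at [10, 16, 18] -> counters=[0,0,0,1,0,0,2,1,0,0,3,2,0,0,3,0,3,0,3]
Step 9: insert f at [3, 11, 17] -> counters=[0,0,0,2,0,0,2,1,0,0,3,3,0,0,3,0,3,1,3]
Step 10: insert y at [6, 11, 14] -> counters=[0,0,0,2,0,0,3,1,0,0,3,4,0,0,4,0,3,1,3]
Step 11: delete xem at [10, 16, 18] -> counters=[0,0,0,2,0,0,3,1,0,0,2,4,0,0,4,0,2,1,2]
Step 12: insert xem at [10, 16, 18] -> counters=[0,0,0,2,0,0,3,1,0,0,3,4,0,0,4,0,3,1,3]
Step 13: delete f at [3, 11, 17] -> counters=[0,0,0,1,0,0,3,1,0,0,3,3,0,0,4,0,3,0,3]
Step 14: delete xem at [10, 16, 18] -> counters=[0,0,0,1,0,0,3,1,0,0,2,3,0,0,4,0,2,0,2]
Step 15: insert xem at [10, 16, 18] -> counters=[0,0,0,1,0,0,3,1,0,0,3,3,0,0,4,0,3,0,3]
Step 16: delete xty at [3, 7, 14] -> counters=[0,0,0,0,0,0,3,0,0,0,3,3,0,0,3,0,3,0,3]
Step 17: insert xty at [3, 7, 14] -> counters=[0,0,0,1,0,0,3,1,0,0,3,3,0,0,4,0,3,0,3]
Final counters=[0,0,0,1,0,0,3,1,0,0,3,3,0,0,4,0,3,0,3] -> 8 nonzero

Answer: 8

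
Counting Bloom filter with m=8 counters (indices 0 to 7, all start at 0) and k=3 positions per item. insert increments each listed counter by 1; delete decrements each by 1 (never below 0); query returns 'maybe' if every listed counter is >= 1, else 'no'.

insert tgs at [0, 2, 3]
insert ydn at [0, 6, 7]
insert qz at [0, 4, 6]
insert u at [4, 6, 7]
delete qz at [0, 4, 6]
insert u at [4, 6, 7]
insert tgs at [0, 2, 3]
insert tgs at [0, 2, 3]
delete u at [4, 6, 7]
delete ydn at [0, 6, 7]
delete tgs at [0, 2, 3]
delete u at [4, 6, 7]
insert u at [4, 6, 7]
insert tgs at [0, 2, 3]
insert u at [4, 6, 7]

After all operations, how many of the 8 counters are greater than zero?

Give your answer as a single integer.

Step 1: insert tgs at [0, 2, 3] -> counters=[1,0,1,1,0,0,0,0]
Step 2: insert ydn at [0, 6, 7] -> counters=[2,0,1,1,0,0,1,1]
Step 3: insert qz at [0, 4, 6] -> counters=[3,0,1,1,1,0,2,1]
Step 4: insert u at [4, 6, 7] -> counters=[3,0,1,1,2,0,3,2]
Step 5: delete qz at [0, 4, 6] -> counters=[2,0,1,1,1,0,2,2]
Step 6: insert u at [4, 6, 7] -> counters=[2,0,1,1,2,0,3,3]
Step 7: insert tgs at [0, 2, 3] -> counters=[3,0,2,2,2,0,3,3]
Step 8: insert tgs at [0, 2, 3] -> counters=[4,0,3,3,2,0,3,3]
Step 9: delete u at [4, 6, 7] -> counters=[4,0,3,3,1,0,2,2]
Step 10: delete ydn at [0, 6, 7] -> counters=[3,0,3,3,1,0,1,1]
Step 11: delete tgs at [0, 2, 3] -> counters=[2,0,2,2,1,0,1,1]
Step 12: delete u at [4, 6, 7] -> counters=[2,0,2,2,0,0,0,0]
Step 13: insert u at [4, 6, 7] -> counters=[2,0,2,2,1,0,1,1]
Step 14: insert tgs at [0, 2, 3] -> counters=[3,0,3,3,1,0,1,1]
Step 15: insert u at [4, 6, 7] -> counters=[3,0,3,3,2,0,2,2]
Final counters=[3,0,3,3,2,0,2,2] -> 6 nonzero

Answer: 6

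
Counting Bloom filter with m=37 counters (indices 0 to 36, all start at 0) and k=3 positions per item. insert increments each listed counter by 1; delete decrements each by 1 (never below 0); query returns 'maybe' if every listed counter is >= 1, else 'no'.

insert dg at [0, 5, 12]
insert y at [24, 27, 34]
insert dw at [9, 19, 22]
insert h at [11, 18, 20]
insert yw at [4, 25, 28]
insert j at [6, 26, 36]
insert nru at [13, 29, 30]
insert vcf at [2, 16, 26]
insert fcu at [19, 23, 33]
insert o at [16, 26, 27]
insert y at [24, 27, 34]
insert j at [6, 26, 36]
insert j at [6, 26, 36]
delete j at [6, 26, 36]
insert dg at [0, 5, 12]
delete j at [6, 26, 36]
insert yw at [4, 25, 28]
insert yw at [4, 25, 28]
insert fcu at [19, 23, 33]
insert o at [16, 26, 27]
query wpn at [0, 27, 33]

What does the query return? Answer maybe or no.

Answer: maybe

Derivation:
Step 1: insert dg at [0, 5, 12] -> counters=[1,0,0,0,0,1,0,0,0,0,0,0,1,0,0,0,0,0,0,0,0,0,0,0,0,0,0,0,0,0,0,0,0,0,0,0,0]
Step 2: insert y at [24, 27, 34] -> counters=[1,0,0,0,0,1,0,0,0,0,0,0,1,0,0,0,0,0,0,0,0,0,0,0,1,0,0,1,0,0,0,0,0,0,1,0,0]
Step 3: insert dw at [9, 19, 22] -> counters=[1,0,0,0,0,1,0,0,0,1,0,0,1,0,0,0,0,0,0,1,0,0,1,0,1,0,0,1,0,0,0,0,0,0,1,0,0]
Step 4: insert h at [11, 18, 20] -> counters=[1,0,0,0,0,1,0,0,0,1,0,1,1,0,0,0,0,0,1,1,1,0,1,0,1,0,0,1,0,0,0,0,0,0,1,0,0]
Step 5: insert yw at [4, 25, 28] -> counters=[1,0,0,0,1,1,0,0,0,1,0,1,1,0,0,0,0,0,1,1,1,0,1,0,1,1,0,1,1,0,0,0,0,0,1,0,0]
Step 6: insert j at [6, 26, 36] -> counters=[1,0,0,0,1,1,1,0,0,1,0,1,1,0,0,0,0,0,1,1,1,0,1,0,1,1,1,1,1,0,0,0,0,0,1,0,1]
Step 7: insert nru at [13, 29, 30] -> counters=[1,0,0,0,1,1,1,0,0,1,0,1,1,1,0,0,0,0,1,1,1,0,1,0,1,1,1,1,1,1,1,0,0,0,1,0,1]
Step 8: insert vcf at [2, 16, 26] -> counters=[1,0,1,0,1,1,1,0,0,1,0,1,1,1,0,0,1,0,1,1,1,0,1,0,1,1,2,1,1,1,1,0,0,0,1,0,1]
Step 9: insert fcu at [19, 23, 33] -> counters=[1,0,1,0,1,1,1,0,0,1,0,1,1,1,0,0,1,0,1,2,1,0,1,1,1,1,2,1,1,1,1,0,0,1,1,0,1]
Step 10: insert o at [16, 26, 27] -> counters=[1,0,1,0,1,1,1,0,0,1,0,1,1,1,0,0,2,0,1,2,1,0,1,1,1,1,3,2,1,1,1,0,0,1,1,0,1]
Step 11: insert y at [24, 27, 34] -> counters=[1,0,1,0,1,1,1,0,0,1,0,1,1,1,0,0,2,0,1,2,1,0,1,1,2,1,3,3,1,1,1,0,0,1,2,0,1]
Step 12: insert j at [6, 26, 36] -> counters=[1,0,1,0,1,1,2,0,0,1,0,1,1,1,0,0,2,0,1,2,1,0,1,1,2,1,4,3,1,1,1,0,0,1,2,0,2]
Step 13: insert j at [6, 26, 36] -> counters=[1,0,1,0,1,1,3,0,0,1,0,1,1,1,0,0,2,0,1,2,1,0,1,1,2,1,5,3,1,1,1,0,0,1,2,0,3]
Step 14: delete j at [6, 26, 36] -> counters=[1,0,1,0,1,1,2,0,0,1,0,1,1,1,0,0,2,0,1,2,1,0,1,1,2,1,4,3,1,1,1,0,0,1,2,0,2]
Step 15: insert dg at [0, 5, 12] -> counters=[2,0,1,0,1,2,2,0,0,1,0,1,2,1,0,0,2,0,1,2,1,0,1,1,2,1,4,3,1,1,1,0,0,1,2,0,2]
Step 16: delete j at [6, 26, 36] -> counters=[2,0,1,0,1,2,1,0,0,1,0,1,2,1,0,0,2,0,1,2,1,0,1,1,2,1,3,3,1,1,1,0,0,1,2,0,1]
Step 17: insert yw at [4, 25, 28] -> counters=[2,0,1,0,2,2,1,0,0,1,0,1,2,1,0,0,2,0,1,2,1,0,1,1,2,2,3,3,2,1,1,0,0,1,2,0,1]
Step 18: insert yw at [4, 25, 28] -> counters=[2,0,1,0,3,2,1,0,0,1,0,1,2,1,0,0,2,0,1,2,1,0,1,1,2,3,3,3,3,1,1,0,0,1,2,0,1]
Step 19: insert fcu at [19, 23, 33] -> counters=[2,0,1,0,3,2,1,0,0,1,0,1,2,1,0,0,2,0,1,3,1,0,1,2,2,3,3,3,3,1,1,0,0,2,2,0,1]
Step 20: insert o at [16, 26, 27] -> counters=[2,0,1,0,3,2,1,0,0,1,0,1,2,1,0,0,3,0,1,3,1,0,1,2,2,3,4,4,3,1,1,0,0,2,2,0,1]
Query wpn: check counters[0]=2 counters[27]=4 counters[33]=2 -> maybe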